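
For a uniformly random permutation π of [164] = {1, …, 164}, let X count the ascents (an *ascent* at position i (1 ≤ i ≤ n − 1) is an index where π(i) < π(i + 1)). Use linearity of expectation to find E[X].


Write X = Σ X_I over i = 1, …, 163, with X_I the indicator of one ascent.
There are 163 indicators.
For each fixed i, the pair (π(i), π(i+1)) is a uniformly random ordered pair of distinct values from {1, …, 164}; by symmetry P[π(i) < π(i+1)] = 1/2.
By linearity: E[X] = 163 · (1/2) = (164 − 1) · (1/2) = 163/2 ≈ 81.5000.

E[X] = 163/2 = 81.5000.


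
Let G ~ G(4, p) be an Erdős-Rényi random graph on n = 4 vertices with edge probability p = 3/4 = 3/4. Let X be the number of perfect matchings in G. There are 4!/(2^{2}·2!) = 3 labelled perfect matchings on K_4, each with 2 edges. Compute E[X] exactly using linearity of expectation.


K_4 has 4!/(2^{2}·2!) = 3 labelled perfect matchings.
For each such perfect matching H, let X_H = 1 if all 2 edges of H are present in G. Then P[X_H = 1] = p^{2} = (3/4)^{2} = 9/16.
Summing the indicators: E[X] = Σ_H E[X_H] = 3 · p^{2} = 3 · 9/16 = 27/16.
Numerically: E[X] ≈ 1.69.

E[X] = 3 · (3/4)^{2} = 27/16 ≈ 1.69.


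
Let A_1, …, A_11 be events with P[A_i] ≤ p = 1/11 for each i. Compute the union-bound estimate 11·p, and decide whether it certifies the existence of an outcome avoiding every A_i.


Union bound: P[∪_{i=1}^{11} A_i] ≤ Σ_i P[A_i] ≤ 11·p = 11·(1/11) = 1.
Numerically: 1 ≈ 1.00000.
Is 1 < 1? NO.
Since the bound 1 is ≥ 1, the union bound is uninformative here; it does NOT by itself certify existence.

11·p = 1 ≈ 1.00000; existence NOT certified by the union bound.


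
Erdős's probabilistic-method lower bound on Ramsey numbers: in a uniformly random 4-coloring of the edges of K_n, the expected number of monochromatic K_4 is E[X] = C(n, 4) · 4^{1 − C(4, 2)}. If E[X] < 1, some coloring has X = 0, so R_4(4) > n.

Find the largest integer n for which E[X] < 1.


We need C(n, 4) · 4^{1 − 6} < 1, i.e. C(n, 4) < 4^{6 − 1} = 1024.
Check values of n near the boundary:
  n = 12: C(12, 4) = 495; 495 < 1024? YES
  n = 13: C(13, 4) = 715; 715 < 1024? YES
  n = 14: C(14, 4) = 1001; 1001 < 1024? YES
  n = 15: C(15, 4) = 1365; 1365 < 1024? NO
  n = 16: C(16, 4) = 1820; 1820 < 1024? NO
  n = 17: C(17, 4) = 2380; 2380 < 1024? NO
The largest n with C(n, 4) < 1024 is n = 14 (where E[X] = 1001/1024 ≈ 0.97754). Hence R_4(4) > 14, i.e. R_4(4) ≥ 15.

Largest n = 14; hence R_4(4) > 14.


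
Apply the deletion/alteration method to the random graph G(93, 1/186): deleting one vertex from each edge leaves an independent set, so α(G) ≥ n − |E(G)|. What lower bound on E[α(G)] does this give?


E[|E(G)|] = C(93, 2)·p = 4278 · (1/186) = 23.
E[α(G)] ≥ n − E[|E(G)|] = 93 − 23 = 70.
Numerically: ≈ 70.000000.
(This is only a lower bound; the true E[α(G)] may be larger.)

E[α(G)] ≥ 70 ≈ 70.000000.


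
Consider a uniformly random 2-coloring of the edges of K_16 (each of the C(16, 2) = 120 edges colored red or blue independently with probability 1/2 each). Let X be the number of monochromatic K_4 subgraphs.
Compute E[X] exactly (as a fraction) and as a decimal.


Let X = Σ_S X_S over the C(16, 4) = 1820 subsets S of size 4, where X_S = 1 if the K_4 on S is monochromatic.
For a fixed S, the K_4 on S has C(4, 2) = 6 edges. P[all 6 edges red] = (1/2)^6, and likewise for blue, so P[monochromatic] = 2·(1/2)^6 = 2^{1 − 6} = 1/32.
By linearity: E[X] = C(16, 4) · 2^{1 − 6} = 1820 · 1/32 = 455/8.
Numerically: E[X] ≈ 56.8750.

E[X] = C(16,4)·2^(1−C(4,2)) = 455/8 ≈ 56.8750.


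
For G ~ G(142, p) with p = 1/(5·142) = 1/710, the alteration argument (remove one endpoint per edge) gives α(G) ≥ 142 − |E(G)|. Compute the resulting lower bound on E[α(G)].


E[|E(G)|] = C(142, 2)·p = 10011 · (1/710) = 141/10.
E[α(G)] ≥ n − E[|E(G)|] = 142 − 141/10 = 1279/10.
Numerically: ≈ 127.900000.
(This is only a lower bound; the true E[α(G)] may be larger.)

E[α(G)] ≥ 1279/10 ≈ 127.900000.


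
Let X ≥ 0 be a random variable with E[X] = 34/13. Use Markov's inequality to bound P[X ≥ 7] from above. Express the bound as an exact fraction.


μ = E[X] = 34/13, a = 7.
Markov: P[X ≥ 7] ≤ μ/a = (34/13)/7 = 34/91.
Numerically: ≈ 0.373626.
(Since a = 7 > μ = 2.615385, the bound 34/91 is < 1 and informative.)

P[X ≥ 7] ≤ 34/91 ≈ 0.373626.


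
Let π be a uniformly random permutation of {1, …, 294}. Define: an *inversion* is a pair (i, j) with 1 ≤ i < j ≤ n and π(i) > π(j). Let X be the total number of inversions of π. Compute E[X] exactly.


Write X = Σ X_I over the C(294, 2) = 43071 pairs i < j, with X_I the indicator of one inversion.
There are 43071 indicators.
For each fixed pair i < j, the values π(i) and π(j) are two distinct elements of {1, …, 294} in uniformly random order; by symmetry P[π(i) > π(j)] = 1/2.
By linearity: E[X] = 43071 · (1/2) = C(294, 2) · (1/2) = 43071/2 = 43071/2 ≈ 21535.5000.

E[X] = 43071/2 = 21535.5000.


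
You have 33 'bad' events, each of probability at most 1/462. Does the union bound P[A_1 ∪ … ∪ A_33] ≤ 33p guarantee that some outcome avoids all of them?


Union bound: P[∪_{i=1}^{33} A_i] ≤ Σ_i P[A_i] ≤ 33·p = 33·(1/462) = 1/14.
Numerically: 1/14 ≈ 0.07143.
Is 1/14 < 1? YES.
Since P[∪ A_i] ≤ 1/14 < 1, the complement has P[∩ A_i^c] ≥ 1 − 1/14 = 13/14 > 0, so some outcome avoids every A_i.

33·p = 1/14 ≈ 0.07143; existence CERTIFIED by the union bound.


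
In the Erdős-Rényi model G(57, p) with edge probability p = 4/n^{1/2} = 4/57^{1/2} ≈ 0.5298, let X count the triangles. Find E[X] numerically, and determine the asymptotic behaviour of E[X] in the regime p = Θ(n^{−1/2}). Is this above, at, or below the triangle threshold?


Number of potential triangles: C(57, 3) = 29260.
Each occurs with probability p³ ≈ (0.5298)³ ≈ 1.487194e-01.
By linearity: E[X] = C(57, 3)·p³ ≈ 29260 · 1.487194e-01 ≈ 4351.5303.
Since α = 1/2 < 1, p = c/n^{1/2} ≫ 1/n is above the triangle threshold p ~ 1/n. Asymptotically E[X] ~ (c³/6)·n^{3(1−α)} = (4³/6)·n^{1.5} → ∞; triangles are abundant w.h.p.

E[X] ≈ 4351.5303; in regime p = Θ(1/n^{1/2}) E[X] diverges (above the triangle threshold p ~ 1/n).


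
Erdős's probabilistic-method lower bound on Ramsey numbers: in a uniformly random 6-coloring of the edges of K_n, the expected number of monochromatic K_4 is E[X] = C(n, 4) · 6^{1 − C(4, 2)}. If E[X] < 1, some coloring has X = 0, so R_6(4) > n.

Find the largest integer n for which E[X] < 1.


We need C(n, 4) · 6^{1 − 6} < 1, i.e. C(n, 4) < 6^{6 − 1} = 7776.
Check values of n near the boundary:
  n = 16: C(16, 4) = 1820; 1820 < 7776? YES
  n = 17: C(17, 4) = 2380; 2380 < 7776? YES
  n = 18: C(18, 4) = 3060; 3060 < 7776? YES
  n = 19: C(19, 4) = 3876; 3876 < 7776? YES
  n = 20: C(20, 4) = 4845; 4845 < 7776? YES
  n = 21: C(21, 4) = 5985; 5985 < 7776? YES
  n = 22: C(22, 4) = 7315; 7315 < 7776? YES
  n = 23: C(23, 4) = 8855; 8855 < 7776? NO
  n = 24: C(24, 4) = 10626; 10626 < 7776? NO
The largest n with C(n, 4) < 7776 is n = 22 (where E[X] = 7315/7776 ≈ 0.941). Hence R_6(4) > 22, i.e. R_6(4) ≥ 23.

Largest n = 22; hence R_6(4) > 22.


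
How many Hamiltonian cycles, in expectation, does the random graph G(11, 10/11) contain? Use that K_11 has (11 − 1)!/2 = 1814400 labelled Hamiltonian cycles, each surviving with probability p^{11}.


K_11 has (11 − 1)!/2 = 1814400 labelled Hamiltonian cycles.
For each such Hamiltonian cycle H, let X_H = 1 if all 11 edges of H are present in G. Then P[X_H = 1] = p^{11} = (10/11)^{11} = 100000000000/285311670611.
By linearity of expectation: E[X] = Σ_H E[X_H] = 1814400 · p^{11} = 1814400 · 100000000000/285311670611 = 181440000000000000/285311670611.
Numerically: E[X] ≈ 6.359e+05.

E[X] = 1814400 · (10/11)^{11} = 181440000000000000/285311670611 ≈ 6.359e+05.


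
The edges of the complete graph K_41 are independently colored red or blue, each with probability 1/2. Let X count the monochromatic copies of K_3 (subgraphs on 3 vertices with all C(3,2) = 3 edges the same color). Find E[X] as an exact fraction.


Let X = Σ_S X_S over the C(41, 3) = 10660 subsets S of size 3, where X_S = 1 if the K_3 on S is monochromatic.
For a fixed S, the K_3 on S has C(3, 2) = 3 edges. P[all 3 edges red] = (1/2)^3, and likewise for blue, so P[monochromatic] = 2·(1/2)^3 = 2^{1 − 3} = 1/4.
By linearity: E[X] = C(41, 3) · 2^{1 − 3} = 10660 · 1/4 = 2665.
Numerically: E[X] ≈ 2665.000000.

E[X] = C(41,3)·2^(1−C(3,2)) = 2665 ≈ 2665.000000.


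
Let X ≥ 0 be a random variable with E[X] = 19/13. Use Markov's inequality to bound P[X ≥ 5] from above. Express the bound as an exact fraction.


μ = E[X] = 19/13, a = 5.
Markov: P[X ≥ 5] ≤ μ/a = (19/13)/5 = 19/65.
Numerically: ≈ 0.2923.
(Since a = 5 > μ = 1.4615, the bound 19/65 is < 1 and informative.)

P[X ≥ 5] ≤ 19/65 ≈ 0.2923.


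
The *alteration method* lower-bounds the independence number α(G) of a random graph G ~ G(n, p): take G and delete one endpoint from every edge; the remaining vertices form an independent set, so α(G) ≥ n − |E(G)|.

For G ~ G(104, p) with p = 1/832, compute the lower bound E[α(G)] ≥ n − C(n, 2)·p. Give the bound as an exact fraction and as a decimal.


E[|E(G)|] = C(104, 2)·p = 5356 · (1/832) = 103/16.
E[α(G)] ≥ n − E[|E(G)|] = 104 − 103/16 = 1561/16.
Numerically: ≈ 97.56250.
(This is only a lower bound; the true E[α(G)] may be larger.)

E[α(G)] ≥ 1561/16 ≈ 97.56250.


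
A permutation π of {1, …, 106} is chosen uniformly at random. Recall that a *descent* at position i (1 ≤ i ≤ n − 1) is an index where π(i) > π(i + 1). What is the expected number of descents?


Write X = Σ X_I over i = 1, …, 105, with X_I the indicator of one descent.
There are 105 indicators.
For each fixed i, the pair (π(i), π(i+1)) is a uniformly random ordered pair of distinct values from {1, …, 106}; by symmetry P[π(i) > π(i+1)] = 1/2.
By linearity: E[X] = 105 · (1/2) = (106 − 1) · (1/2) = 105/2 ≈ 52.500000.

E[X] = 105/2 = 52.500000.


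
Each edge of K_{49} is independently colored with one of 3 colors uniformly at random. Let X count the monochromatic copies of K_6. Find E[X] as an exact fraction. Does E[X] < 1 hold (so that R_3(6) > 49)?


E[X] = C(49, 6) · 3^{1 − 15} = 13983816 · 3^{−14} = 13983816/4782969.
As a reduced fraction: E[X] = 4661272/1594323 ≈ 2.9236685.
Is E[X] < 1? NO.
Since E[X] ≥ 1, the first-moment bound is inconclusive at n = 49; it does NOT by itself certify R_3(6) > 49.

E[X] = 4661272/1594323 ≈ 2.9236685; E[X] ≥ 1; first-moment method inconclusive here.


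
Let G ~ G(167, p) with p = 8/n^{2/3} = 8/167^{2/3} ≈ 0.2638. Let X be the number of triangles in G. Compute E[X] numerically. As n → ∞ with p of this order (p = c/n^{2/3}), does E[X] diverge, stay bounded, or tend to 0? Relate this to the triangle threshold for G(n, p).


Number of potential triangles: C(167, 3) = 762355.
Each occurs with probability p³ ≈ (0.2638)³ ≈ 1.835849e-02.
By linearity: E[X] = C(167, 3)·p³ ≈ 762355 · 1.835849e-02 ≈ 13995.6886.
Since α = 2/3 < 1, p = c/n^{2/3} ≫ 1/n is above the triangle threshold p ~ 1/n. Asymptotically E[X] ~ (c³/6)·n^{3(1−α)} = (8³/6)·n^{1} → ∞; triangles are abundant w.h.p.

E[X] ≈ 13995.6886; in regime p = Θ(1/n^{2/3}) E[X] diverges (above the triangle threshold p ~ 1/n).


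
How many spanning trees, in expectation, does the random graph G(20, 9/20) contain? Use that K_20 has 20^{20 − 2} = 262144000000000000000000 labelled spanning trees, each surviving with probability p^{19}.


K_20 has 20^{20 − 2} = 262144000000000000000000 labelled spanning trees.
For each such spanning tree H, let X_H = 1 if all 19 edges of H are present in G. Then P[X_H = 1] = p^{19} = (9/20)^{19} = 1350851717672992089/5242880000000000000000000.
Summing the indicators: E[X] = Σ_H E[X_H] = 262144000000000000000000 · p^{19} = 262144000000000000000000 · 1350851717672992089/5242880000000000000000000 = 1350851717672992089/20.
Numerically: E[X] ≈ 6.7543e+16.

E[X] = 262144000000000000000000 · (9/20)^{19} = 1350851717672992089/20 ≈ 6.7543e+16.


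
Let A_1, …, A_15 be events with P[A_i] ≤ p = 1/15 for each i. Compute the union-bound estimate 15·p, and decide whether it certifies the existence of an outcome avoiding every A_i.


Union bound: P[∪_{i=1}^{15} A_i] ≤ Σ_i P[A_i] ≤ 15·p = 15·(1/15) = 1.
Numerically: 1 ≈ 1.0000.
Is 1 < 1? NO.
Since the bound 1 is ≥ 1, the union bound is uninformative here; it does NOT by itself certify existence.

15·p = 1 ≈ 1.0000; existence NOT certified by the union bound.


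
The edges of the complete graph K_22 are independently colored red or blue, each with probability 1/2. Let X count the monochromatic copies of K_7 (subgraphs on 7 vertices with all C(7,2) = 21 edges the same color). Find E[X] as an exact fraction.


Let X = Σ_S X_S over the C(22, 7) = 170544 subsets S of size 7, where X_S = 1 if the K_7 on S is monochromatic.
For a fixed S, the K_7 on S has C(7, 2) = 21 edges. P[all 21 edges red] = (1/2)^21, and likewise for blue, so P[monochromatic] = 2·(1/2)^21 = 2^{1 − 21} = 1/1048576.
By linearity: E[X] = C(22, 7) · 2^{1 − 21} = 170544 · 1/1048576 = 10659/65536.
Numerically: E[X] ≈ 0.1626.

E[X] = C(22,7)·2^(1−C(7,2)) = 10659/65536 ≈ 0.1626.


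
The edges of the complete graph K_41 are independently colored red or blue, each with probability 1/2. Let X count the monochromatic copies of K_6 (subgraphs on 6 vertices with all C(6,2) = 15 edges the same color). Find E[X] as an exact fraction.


Let X = Σ_S X_S over the C(41, 6) = 4496388 subsets S of size 6, where X_S = 1 if the K_6 on S is monochromatic.
For a fixed S, the K_6 on S has C(6, 2) = 15 edges. P[all 15 edges red] = (1/2)^15, and likewise for blue, so P[monochromatic] = 2·(1/2)^15 = 2^{1 − 15} = 1/16384.
By linearity of expectation: E[X] = C(41, 6) · 2^{1 − 15} = 4496388 · 1/16384 = 1124097/4096.
Numerically: E[X] ≈ 274.43774.

E[X] = C(41,6)·2^(1−C(6,2)) = 1124097/4096 ≈ 274.43774.


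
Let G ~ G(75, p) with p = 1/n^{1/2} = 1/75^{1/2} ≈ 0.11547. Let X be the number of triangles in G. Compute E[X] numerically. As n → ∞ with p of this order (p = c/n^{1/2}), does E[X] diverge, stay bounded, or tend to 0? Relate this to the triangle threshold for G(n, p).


Number of potential triangles: C(75, 3) = 67525.
Each occurs with probability p³ ≈ (0.11547)³ ≈ 1.53960072e-03.
By linearity: E[X] = C(75, 3)·p³ ≈ 67525 · 1.53960072e-03 ≈ 103.961538.
Since α = 1/2 < 1, p = c/n^{1/2} ≫ 1/n is above the triangle threshold p ~ 1/n. Asymptotically E[X] ~ (c³/6)·n^{3(1−α)} = (1³/6)·n^{1.5} → ∞; triangles are abundant w.h.p.

E[X] ≈ 103.961538; in regime p = Θ(1/n^{1/2}) E[X] diverges (above the triangle threshold p ~ 1/n).


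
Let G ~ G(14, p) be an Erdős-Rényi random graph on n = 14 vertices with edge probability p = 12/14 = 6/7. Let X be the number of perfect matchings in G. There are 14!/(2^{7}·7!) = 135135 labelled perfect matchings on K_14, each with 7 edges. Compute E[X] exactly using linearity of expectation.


K_14 has 14!/(2^{7}·7!) = 135135 labelled perfect matchings.
For each such perfect matching H, let X_H = 1 if all 7 edges of H are present in G. Then P[X_H = 1] = p^{7} = (6/7)^{7} = 279936/823543.
By linearity: E[X] = Σ_H E[X_H] = 135135 · p^{7} = 135135 · 279936/823543 = 5404164480/117649.
Numerically: E[X] ≈ 45935.

E[X] = 135135 · (6/7)^{7} = 5404164480/117649 ≈ 45935.


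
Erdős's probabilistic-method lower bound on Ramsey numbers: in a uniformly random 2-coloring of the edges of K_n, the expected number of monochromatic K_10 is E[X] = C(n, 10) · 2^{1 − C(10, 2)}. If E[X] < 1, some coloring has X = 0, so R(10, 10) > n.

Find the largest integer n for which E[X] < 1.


We need C(n, 10) · 2^{1 − 45} < 1, i.e. C(n, 10) < 2^{45 − 1} = 17592186044416.
Check values of n near the boundary:
  n = 96: C(96, 10) = 11279926456656; 11279926456656 < 17592186044416? YES
  n = 97: C(97, 10) = 12576469727536; 12576469727536 < 17592186044416? YES
  n = 98: C(98, 10) = 14005614014756; 14005614014756 < 17592186044416? YES
  n = 99: C(99, 10) = 15579278510796; 15579278510796 < 17592186044416? YES
  n = 100: C(100, 10) = 17310309456440; 17310309456440 < 17592186044416? YES
  n = 101: C(101, 10) = 19212541264840; 19212541264840 < 17592186044416? NO
The largest n with C(n, 10) < 17592186044416 is n = 100 (where E[X] = 2163788682055/2199023255552 ≈ 0.9839772). Hence R(10, 10) > 100, i.e. R(10, 10) ≥ 101.

Largest n = 100; hence R(10, 10) > 100.


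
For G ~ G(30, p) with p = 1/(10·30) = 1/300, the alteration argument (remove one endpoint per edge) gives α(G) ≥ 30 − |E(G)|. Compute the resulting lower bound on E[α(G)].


E[|E(G)|] = C(30, 2)·p = 435 · (1/300) = 29/20.
E[α(G)] ≥ n − E[|E(G)|] = 30 − 29/20 = 571/20.
Numerically: ≈ 28.550.
(This is only a lower bound; the true E[α(G)] may be larger.)

E[α(G)] ≥ 571/20 ≈ 28.550.


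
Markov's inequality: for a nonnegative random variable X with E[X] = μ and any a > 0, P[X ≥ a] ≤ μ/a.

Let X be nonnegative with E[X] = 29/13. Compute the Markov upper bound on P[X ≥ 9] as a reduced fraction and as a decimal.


μ = E[X] = 29/13, a = 9.
Markov: P[X ≥ 9] ≤ μ/a = (29/13)/9 = 29/117.
Numerically: ≈ 0.248.
(Since a = 9 > μ = 2.231, the bound 29/117 is < 1 and informative.)

P[X ≥ 9] ≤ 29/117 ≈ 0.248.


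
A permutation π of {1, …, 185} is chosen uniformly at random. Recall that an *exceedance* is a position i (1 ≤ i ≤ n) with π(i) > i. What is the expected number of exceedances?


Write X = Σ_{i=1}^{185} X_i, where X_i = 1_{π(i) > i}.
For each fixed i, π(i) is uniform over {1, …, 185} (marginal of a uniform permutation), so P[π(i) > i] = (n − i)/n. Summing: Σ_{i=1}^{185} (n − i)/n = (0 + 1 + … + 184)/185 = 185(185 − 1)/(2·185) = (185 − 1)/2.
Hence E[X] = Σ_{i=1}^{185} (185 − i)/185 = 92 ≈ 92.000.

E[X] = 92 = 92.000.


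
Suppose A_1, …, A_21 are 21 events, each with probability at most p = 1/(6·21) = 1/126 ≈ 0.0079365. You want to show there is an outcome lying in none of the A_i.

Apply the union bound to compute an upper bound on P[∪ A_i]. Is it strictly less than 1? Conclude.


Union bound: P[∪_{i=1}^{21} A_i] ≤ Σ_i P[A_i] ≤ 21·p = 21·(1/126) = 1/6.
Numerically: 1/6 ≈ 0.1666667.
Is 1/6 < 1? YES.
Since P[∪ A_i] ≤ 1/6 < 1, the complement has P[∩ A_i^c] ≥ 1 − 1/6 = 5/6 > 0, so some outcome avoids every A_i.

21·p = 1/6 ≈ 0.1666667; existence CERTIFIED by the union bound.


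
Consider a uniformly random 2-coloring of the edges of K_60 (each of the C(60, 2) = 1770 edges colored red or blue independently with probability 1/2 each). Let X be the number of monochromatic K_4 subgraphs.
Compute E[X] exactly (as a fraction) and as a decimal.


Let X = Σ_S X_S over the C(60, 4) = 487635 subsets S of size 4, where X_S = 1 if the K_4 on S is monochromatic.
For a fixed S, the K_4 on S has C(4, 2) = 6 edges. P[all 6 edges red] = (1/2)^6, and likewise for blue, so P[monochromatic] = 2·(1/2)^6 = 2^{1 − 6} = 1/32.
By linearity: E[X] = C(60, 4) · 2^{1 − 6} = 487635 · 1/32 = 487635/32.
Numerically: E[X] ≈ 15238.59375.

E[X] = C(60,4)·2^(1−C(4,2)) = 487635/32 ≈ 15238.59375.


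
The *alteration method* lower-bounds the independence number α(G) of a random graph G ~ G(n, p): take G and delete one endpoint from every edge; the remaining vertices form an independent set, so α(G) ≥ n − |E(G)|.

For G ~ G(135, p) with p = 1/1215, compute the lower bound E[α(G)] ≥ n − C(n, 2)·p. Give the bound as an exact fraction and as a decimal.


E[|E(G)|] = C(135, 2)·p = 9045 · (1/1215) = 67/9.
E[α(G)] ≥ n − E[|E(G)|] = 135 − 67/9 = 1148/9.
Numerically: ≈ 127.5556.
(This is only a lower bound; the true E[α(G)] may be larger.)

E[α(G)] ≥ 1148/9 ≈ 127.5556.


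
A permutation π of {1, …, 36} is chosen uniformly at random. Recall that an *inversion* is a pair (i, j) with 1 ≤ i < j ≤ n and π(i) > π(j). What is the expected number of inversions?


Write X = Σ X_I over the C(36, 2) = 630 pairs i < j, with X_I the indicator of one inversion.
There are 630 indicators.
For each fixed pair i < j, the values π(i) and π(j) are two distinct elements of {1, …, 36} in uniformly random order; by symmetry P[π(i) > π(j)] = 1/2.
By linearity: E[X] = 630 · (1/2) = C(36, 2) · (1/2) = 630/2 = 315 ≈ 315.0000.

E[X] = 315 = 315.0000.


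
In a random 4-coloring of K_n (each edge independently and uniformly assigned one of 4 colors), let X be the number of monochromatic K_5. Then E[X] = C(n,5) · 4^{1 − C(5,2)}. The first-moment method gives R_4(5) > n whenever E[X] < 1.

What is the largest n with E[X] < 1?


We need C(n, 5) · 4^{1 − 10} < 1, i.e. C(n, 5) < 4^{10 − 1} = 262144.
Check values of n near the boundary:
  n = 29: C(29, 5) = 118755; 118755 < 262144? YES
  n = 30: C(30, 5) = 142506; 142506 < 262144? YES
  n = 31: C(31, 5) = 169911; 169911 < 262144? YES
  n = 32: C(32, 5) = 201376; 201376 < 262144? YES
  n = 33: C(33, 5) = 237336; 237336 < 262144? YES
  n = 34: C(34, 5) = 278256; 278256 < 262144? NO
  n = 35: C(35, 5) = 324632; 324632 < 262144? NO
The largest n with C(n, 5) < 262144 is n = 33 (where E[X] = 29667/32768 ≈ 0.9053650). Hence R_4(5) > 33, i.e. R_4(5) ≥ 34.

Largest n = 33; hence R_4(5) > 33.


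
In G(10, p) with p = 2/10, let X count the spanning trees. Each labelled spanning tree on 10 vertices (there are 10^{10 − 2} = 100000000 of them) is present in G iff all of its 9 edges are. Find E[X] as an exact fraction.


K_10 has 10^{10 − 2} = 100000000 labelled spanning trees.
For each such spanning tree H, let X_H = 1 if all 9 edges of H are present in G. Then P[X_H = 1] = p^{9} = (1/5)^{9} = 1/1953125.
Summing the indicators: E[X] = Σ_H E[X_H] = 100000000 · p^{9} = 100000000 · 1/1953125 = 256/5.
Numerically: E[X] ≈ 51.2.

E[X] = 100000000 · (1/5)^{9} = 256/5 ≈ 51.2.


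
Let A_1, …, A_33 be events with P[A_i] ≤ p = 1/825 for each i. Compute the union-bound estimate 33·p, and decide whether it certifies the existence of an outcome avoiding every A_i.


Union bound: P[∪_{i=1}^{33} A_i] ≤ Σ_i P[A_i] ≤ 33·p = 33·(1/825) = 1/25.
Numerically: 1/25 ≈ 0.0400.
Is 1/25 < 1? YES.
Since P[∪ A_i] ≤ 1/25 < 1, the complement has P[∩ A_i^c] ≥ 1 − 1/25 = 24/25 > 0, so some outcome avoids every A_i.

33·p = 1/25 ≈ 0.0400; existence CERTIFIED by the union bound.


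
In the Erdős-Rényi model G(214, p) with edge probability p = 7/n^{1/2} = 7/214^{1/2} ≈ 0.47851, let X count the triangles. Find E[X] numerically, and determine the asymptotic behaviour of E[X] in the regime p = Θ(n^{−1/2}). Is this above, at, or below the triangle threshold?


Number of potential triangles: C(214, 3) = 1610564.
Each occurs with probability p³ ≈ (0.47851)³ ≈ 1.09565408e-01.
By linearity: E[X] = C(214, 3)·p³ ≈ 1610564 · 1.09565408e-01 ≈ 176462.101657.
Since α = 1/2 < 1, p = c/n^{1/2} ≫ 1/n is above the triangle threshold p ~ 1/n. Asymptotically E[X] ~ (c³/6)·n^{3(1−α)} = (7³/6)·n^{1.5} → ∞; triangles are abundant w.h.p.

E[X] ≈ 176462.101657; in regime p = Θ(1/n^{1/2}) E[X] diverges (above the triangle threshold p ~ 1/n).


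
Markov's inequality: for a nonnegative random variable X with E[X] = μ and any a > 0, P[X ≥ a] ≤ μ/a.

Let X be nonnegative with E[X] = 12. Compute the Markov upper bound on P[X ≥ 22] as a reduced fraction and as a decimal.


μ = E[X] = 12, a = 22.
Markov: P[X ≥ 22] ≤ μ/a = (12)/22 = 6/11.
Numerically: ≈ 0.5455.
(Since a = 22 > μ = 12.0000, the bound 6/11 is < 1 and informative.)

P[X ≥ 22] ≤ 6/11 ≈ 0.5455.


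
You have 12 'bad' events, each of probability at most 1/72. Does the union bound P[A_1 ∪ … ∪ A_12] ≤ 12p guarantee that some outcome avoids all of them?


Union bound: P[∪_{i=1}^{12} A_i] ≤ Σ_i P[A_i] ≤ 12·p = 12·(1/72) = 1/6.
Numerically: 1/6 ≈ 0.1667.
Is 1/6 < 1? YES.
Since P[∪ A_i] ≤ 1/6 < 1, the complement has P[∩ A_i^c] ≥ 1 − 1/6 = 5/6 > 0, so some outcome avoids every A_i.

12·p = 1/6 ≈ 0.1667; existence CERTIFIED by the union bound.


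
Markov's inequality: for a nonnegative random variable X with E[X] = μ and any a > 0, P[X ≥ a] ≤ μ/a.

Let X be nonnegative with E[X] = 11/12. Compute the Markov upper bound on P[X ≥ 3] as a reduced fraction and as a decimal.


μ = E[X] = 11/12, a = 3.
Markov: P[X ≥ 3] ≤ μ/a = (11/12)/3 = 11/36.
Numerically: ≈ 0.306.
(Since a = 3 > μ = 0.917, the bound 11/36 is < 1 and informative.)

P[X ≥ 3] ≤ 11/36 ≈ 0.306.


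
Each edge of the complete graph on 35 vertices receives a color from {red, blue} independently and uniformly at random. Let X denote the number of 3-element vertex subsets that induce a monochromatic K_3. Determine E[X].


Let X = Σ_S X_S over the C(35, 3) = 6545 subsets S of size 3, where X_S = 1 if the K_3 on S is monochromatic.
For a fixed S, the K_3 on S has C(3, 2) = 3 edges. P[all 3 edges red] = (1/2)^3, and likewise for blue, so P[monochromatic] = 2·(1/2)^3 = 2^{1 − 3} = 1/4.
Summing: E[X] = C(35, 3) · 2^{1 − 3} = 6545 · 1/4 = 6545/4.
Numerically: E[X] ≈ 1636.2500.

E[X] = C(35,3)·2^(1−C(3,2)) = 6545/4 ≈ 1636.2500.


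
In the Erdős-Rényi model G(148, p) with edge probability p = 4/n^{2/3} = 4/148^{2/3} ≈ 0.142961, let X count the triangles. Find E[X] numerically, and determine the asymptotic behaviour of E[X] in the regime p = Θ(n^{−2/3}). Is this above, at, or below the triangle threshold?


Number of potential triangles: C(148, 3) = 529396.
Each occurs with probability p³ ≈ (0.142961)³ ≈ 2.92184076e-03.
By linearity: E[X] = C(148, 3)·p³ ≈ 529396 · 2.92184076e-03 ≈ 1546.810811.
Since α = 2/3 < 1, p = c/n^{2/3} ≫ 1/n is above the triangle threshold p ~ 1/n. Asymptotically E[X] ~ (c³/6)·n^{3(1−α)} = (4³/6)·n^{1} → ∞; triangles are abundant w.h.p.

E[X] ≈ 1546.810811; in regime p = Θ(1/n^{2/3}) E[X] diverges (above the triangle threshold p ~ 1/n).


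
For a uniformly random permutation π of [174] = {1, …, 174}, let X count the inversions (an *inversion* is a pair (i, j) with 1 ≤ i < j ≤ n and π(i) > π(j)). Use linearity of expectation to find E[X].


Write X = Σ X_I over the C(174, 2) = 15051 pairs i < j, with X_I the indicator of one inversion.
There are 15051 indicators.
For each fixed pair i < j, the values π(i) and π(j) are two distinct elements of {1, …, 174} in uniformly random order; by symmetry P[π(i) > π(j)] = 1/2.
By linearity: E[X] = 15051 · (1/2) = C(174, 2) · (1/2) = 15051/2 = 15051/2 ≈ 7525.500.

E[X] = 15051/2 = 7525.500.


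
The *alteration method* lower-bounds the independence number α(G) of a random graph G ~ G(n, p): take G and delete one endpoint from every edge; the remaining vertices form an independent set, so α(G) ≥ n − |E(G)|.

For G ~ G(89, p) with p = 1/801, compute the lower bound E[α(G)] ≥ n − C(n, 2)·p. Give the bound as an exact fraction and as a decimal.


E[|E(G)|] = C(89, 2)·p = 3916 · (1/801) = 44/9.
E[α(G)] ≥ n − E[|E(G)|] = 89 − 44/9 = 757/9.
Numerically: ≈ 84.11111.
(This is only a lower bound; the true E[α(G)] may be larger.)

E[α(G)] ≥ 757/9 ≈ 84.11111.


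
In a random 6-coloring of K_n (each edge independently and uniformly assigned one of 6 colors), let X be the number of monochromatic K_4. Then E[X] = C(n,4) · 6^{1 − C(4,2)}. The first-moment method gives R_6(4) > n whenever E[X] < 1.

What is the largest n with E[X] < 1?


We need C(n, 4) · 6^{1 − 6} < 1, i.e. C(n, 4) < 6^{6 − 1} = 7776.
Check values of n near the boundary:
  n = 17: C(17, 4) = 2380; 2380 < 7776? YES
  n = 18: C(18, 4) = 3060; 3060 < 7776? YES
  n = 19: C(19, 4) = 3876; 3876 < 7776? YES
  n = 20: C(20, 4) = 4845; 4845 < 7776? YES
  n = 21: C(21, 4) = 5985; 5985 < 7776? YES
  n = 22: C(22, 4) = 7315; 7315 < 7776? YES
  n = 23: C(23, 4) = 8855; 8855 < 7776? NO
  n = 24: C(24, 4) = 10626; 10626 < 7776? NO
  n = 25: C(25, 4) = 12650; 12650 < 7776? NO
The largest n with C(n, 4) < 7776 is n = 22 (where E[X] = 7315/7776 ≈ 0.940715). Hence R_6(4) > 22, i.e. R_6(4) ≥ 23.

Largest n = 22; hence R_6(4) > 22.


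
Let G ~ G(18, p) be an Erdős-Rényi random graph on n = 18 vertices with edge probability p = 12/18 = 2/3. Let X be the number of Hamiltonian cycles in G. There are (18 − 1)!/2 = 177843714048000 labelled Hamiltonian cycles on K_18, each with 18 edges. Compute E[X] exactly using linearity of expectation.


K_18 has (18 − 1)!/2 = 177843714048000 labelled Hamiltonian cycles.
For each such Hamiltonian cycle H, let X_H = 1 if all 18 edges of H are present in G. Then P[X_H = 1] = p^{18} = (2/3)^{18} = 262144/387420489.
By linearity: E[X] = Σ_H E[X_H] = 177843714048000 · p^{18} = 177843714048000 · 262144/387420489 = 63951526166528000/531441.
Numerically: E[X] ≈ 1.20336e+11.

E[X] = 177843714048000 · (2/3)^{18} = 63951526166528000/531441 ≈ 1.20336e+11.


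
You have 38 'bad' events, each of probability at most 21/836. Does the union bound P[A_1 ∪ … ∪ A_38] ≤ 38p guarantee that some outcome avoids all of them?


Union bound: P[∪_{i=1}^{38} A_i] ≤ Σ_i P[A_i] ≤ 38·p = 38·(21/836) = 21/22.
Numerically: 21/22 ≈ 0.9545455.
Is 21/22 < 1? YES.
Since P[∪ A_i] ≤ 21/22 < 1, the complement has P[∩ A_i^c] ≥ 1 − 21/22 = 1/22 > 0, so some outcome avoids every A_i.

38·p = 21/22 ≈ 0.9545455; existence CERTIFIED by the union bound.


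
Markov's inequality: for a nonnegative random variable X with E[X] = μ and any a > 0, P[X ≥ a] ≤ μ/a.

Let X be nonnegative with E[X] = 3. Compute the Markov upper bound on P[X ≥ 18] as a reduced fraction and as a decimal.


μ = E[X] = 3, a = 18.
Markov: P[X ≥ 18] ≤ μ/a = (3)/18 = 1/6.
Numerically: ≈ 0.16667.
(Since a = 18 > μ = 3.00000, the bound 1/6 is < 1 and informative.)

P[X ≥ 18] ≤ 1/6 ≈ 0.16667.


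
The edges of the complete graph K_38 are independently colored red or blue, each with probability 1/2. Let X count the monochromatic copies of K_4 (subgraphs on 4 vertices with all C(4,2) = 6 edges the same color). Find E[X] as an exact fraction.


Let X = Σ_S X_S over the C(38, 4) = 73815 subsets S of size 4, where X_S = 1 if the K_4 on S is monochromatic.
For a fixed S, the K_4 on S has C(4, 2) = 6 edges. P[all 6 edges red] = (1/2)^6, and likewise for blue, so P[monochromatic] = 2·(1/2)^6 = 2^{1 − 6} = 1/32.
By linearity of expectation: E[X] = C(38, 4) · 2^{1 − 6} = 73815 · 1/32 = 73815/32.
Numerically: E[X] ≈ 2306.7188.

E[X] = C(38,4)·2^(1−C(4,2)) = 73815/32 ≈ 2306.7188.


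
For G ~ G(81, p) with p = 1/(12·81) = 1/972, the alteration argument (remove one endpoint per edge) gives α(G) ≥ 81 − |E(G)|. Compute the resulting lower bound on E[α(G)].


E[|E(G)|] = C(81, 2)·p = 3240 · (1/972) = 10/3.
E[α(G)] ≥ n − E[|E(G)|] = 81 − 10/3 = 233/3.
Numerically: ≈ 77.6667.
(This is only a lower bound; the true E[α(G)] may be larger.)

E[α(G)] ≥ 233/3 ≈ 77.6667.


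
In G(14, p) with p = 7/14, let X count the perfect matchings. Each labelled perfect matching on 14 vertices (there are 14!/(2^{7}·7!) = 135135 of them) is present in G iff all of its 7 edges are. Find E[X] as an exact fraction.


K_14 has 14!/(2^{7}·7!) = 135135 labelled perfect matchings.
For each such perfect matching H, let X_H = 1 if all 7 edges of H are present in G. Then P[X_H = 1] = p^{7} = (1/2)^{7} = 1/128.
By linearity of expectation: E[X] = Σ_H E[X_H] = 135135 · p^{7} = 135135 · 1/128 = 135135/128.
Numerically: E[X] ≈ 1056.

E[X] = 135135 · (1/2)^{7} = 135135/128 ≈ 1056.


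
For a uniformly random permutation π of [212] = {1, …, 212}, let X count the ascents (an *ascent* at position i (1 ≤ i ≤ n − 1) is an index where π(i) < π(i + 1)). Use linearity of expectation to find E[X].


Write X = Σ X_I over i = 1, …, 211, with X_I the indicator of one ascent.
There are 211 indicators.
For each fixed i, the pair (π(i), π(i+1)) is a uniformly random ordered pair of distinct values from {1, …, 212}; by symmetry P[π(i) < π(i+1)] = 1/2.
By linearity: E[X] = 211 · (1/2) = (212 − 1) · (1/2) = 211/2 ≈ 105.500.

E[X] = 211/2 = 105.500.


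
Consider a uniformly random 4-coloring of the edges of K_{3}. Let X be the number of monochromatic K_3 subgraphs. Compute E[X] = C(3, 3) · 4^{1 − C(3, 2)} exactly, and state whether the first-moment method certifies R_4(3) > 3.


E[X] = C(3, 3) · 4^{1 − 3} = 1 · 4^{−2} = 1/16.
As a reduced fraction: E[X] = 1/16 ≈ 0.06250.
Is E[X] < 1? YES.
Since E[X] < 1, there exists a 4-coloring of K_{3} with no monochromatic K_3; hence R_4(3) > 3.

E[X] = 1/16 ≈ 0.06250; E[X] < 1, so R_4(3) > 3.


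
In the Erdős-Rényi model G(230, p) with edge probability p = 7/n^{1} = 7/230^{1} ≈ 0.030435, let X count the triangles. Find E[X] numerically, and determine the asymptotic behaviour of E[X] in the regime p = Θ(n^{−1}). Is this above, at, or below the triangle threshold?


Number of potential triangles: C(230, 3) = 2001460.
Each occurs with probability p³ ≈ (0.030435)³ ≈ 2.8191008e-05.
By linearity: E[X] = C(230, 3)·p³ ≈ 2001460 · 2.8191008e-05 ≈ 56.42318.
Here α = 1, so p = 7/n is exactly at the triangle threshold p ~ 1/n. Asymptotically E[X] → c³/6 = 7³/6 = 343/6 ≈ 57.16667, a bounded constant. In this regime the triangle count is asymptotically Poisson(c³/6).

E[X] ≈ 56.42318; in regime p = Θ(1/n^{1}) E[X] stays bounded (at the triangle threshold p ~ 1/n).


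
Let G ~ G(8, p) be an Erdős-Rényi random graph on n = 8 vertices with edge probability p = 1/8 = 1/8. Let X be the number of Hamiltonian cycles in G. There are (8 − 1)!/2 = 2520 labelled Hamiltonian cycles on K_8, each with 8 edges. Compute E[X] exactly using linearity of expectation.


K_8 has (8 − 1)!/2 = 2520 labelled Hamiltonian cycles.
For each such Hamiltonian cycle H, let X_H = 1 if all 8 edges of H are present in G. Then P[X_H = 1] = p^{8} = (1/8)^{8} = 1/16777216.
Summing the indicators: E[X] = Σ_H E[X_H] = 2520 · p^{8} = 2520 · 1/16777216 = 315/2097152.
Numerically: E[X] ≈ 0.0001502.

E[X] = 2520 · (1/8)^{8} = 315/2097152 ≈ 0.0001502.


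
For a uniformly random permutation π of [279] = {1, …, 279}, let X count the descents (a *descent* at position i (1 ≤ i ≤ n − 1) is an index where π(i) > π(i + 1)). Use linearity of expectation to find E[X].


Write X = Σ X_I over i = 1, …, 278, with X_I the indicator of one descent.
There are 278 indicators.
For each fixed i, the pair (π(i), π(i+1)) is a uniformly random ordered pair of distinct values from {1, …, 279}; by symmetry P[π(i) > π(i+1)] = 1/2.
By linearity: E[X] = 278 · (1/2) = (279 − 1) · (1/2) = 139 ≈ 139.0000.

E[X] = 139 = 139.0000.


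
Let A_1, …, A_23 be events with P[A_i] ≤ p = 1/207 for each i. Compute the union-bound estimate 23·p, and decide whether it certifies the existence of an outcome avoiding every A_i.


Union bound: P[∪_{i=1}^{23} A_i] ≤ Σ_i P[A_i] ≤ 23·p = 23·(1/207) = 1/9.
Numerically: 1/9 ≈ 0.1111.
Is 1/9 < 1? YES.
Since P[∪ A_i] ≤ 1/9 < 1, the complement has P[∩ A_i^c] ≥ 1 − 1/9 = 8/9 > 0, so some outcome avoids every A_i.

23·p = 1/9 ≈ 0.1111; existence CERTIFIED by the union bound.


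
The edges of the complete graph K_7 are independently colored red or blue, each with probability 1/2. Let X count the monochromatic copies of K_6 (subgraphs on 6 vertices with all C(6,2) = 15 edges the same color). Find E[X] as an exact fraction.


Let X = Σ_S X_S over the C(7, 6) = 7 subsets S of size 6, where X_S = 1 if the K_6 on S is monochromatic.
For a fixed S, the K_6 on S has C(6, 2) = 15 edges. P[all 15 edges red] = (1/2)^15, and likewise for blue, so P[monochromatic] = 2·(1/2)^15 = 2^{1 − 15} = 1/16384.
By linearity: E[X] = C(7, 6) · 2^{1 − 15} = 7 · 1/16384 = 7/16384.
Numerically: E[X] ≈ 0.000427.

E[X] = C(7,6)·2^(1−C(6,2)) = 7/16384 ≈ 0.000427.


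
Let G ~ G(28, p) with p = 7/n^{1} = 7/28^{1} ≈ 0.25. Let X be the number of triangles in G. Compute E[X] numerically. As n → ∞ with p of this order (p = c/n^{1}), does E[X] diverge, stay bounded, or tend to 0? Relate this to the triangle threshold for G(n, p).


Number of potential triangles: C(28, 3) = 3276.
Each occurs with probability p³ ≈ (0.25)³ ≈ 1.5625000e-02.
By linearity: E[X] = C(28, 3)·p³ ≈ 3276 · 1.5625000e-02 ≈ 51.18750.
Here α = 1, so p = 7/n is exactly at the triangle threshold p ~ 1/n. Asymptotically E[X] → c³/6 = 7³/6 = 343/6 ≈ 57.16667, a bounded constant. In this regime the triangle count is asymptotically Poisson(c³/6).

E[X] ≈ 51.18750; in regime p = Θ(1/n^{1}) E[X] stays bounded (at the triangle threshold p ~ 1/n).


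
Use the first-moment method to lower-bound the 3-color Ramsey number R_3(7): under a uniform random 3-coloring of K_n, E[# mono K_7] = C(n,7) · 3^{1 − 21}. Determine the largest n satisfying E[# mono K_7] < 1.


We need C(n, 7) · 3^{1 − 21} < 1, i.e. C(n, 7) < 3^{21 − 1} = 3486784401.
Check values of n near the boundary:
  n = 77: C(77, 7) = 2404808340; 2404808340 < 3486784401? YES
  n = 78: C(78, 7) = 2641902120; 2641902120 < 3486784401? YES
  n = 79: C(79, 7) = 2898753715; 2898753715 < 3486784401? YES
  n = 80: C(80, 7) = 3176716400; 3176716400 < 3486784401? YES
  n = 81: C(81, 7) = 3477216600; 3477216600 < 3486784401? YES
  n = 82: C(82, 7) = 3801756816; 3801756816 < 3486784401? NO
The largest n with C(n, 7) < 3486784401 is n = 81 (where E[X] = 42928600/43046721 ≈ 0.9973). Hence R_3(7) > 81, i.e. R_3(7) ≥ 82.

Largest n = 81; hence R_3(7) > 81.


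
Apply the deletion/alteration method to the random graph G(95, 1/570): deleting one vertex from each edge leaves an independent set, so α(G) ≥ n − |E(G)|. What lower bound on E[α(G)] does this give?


E[|E(G)|] = C(95, 2)·p = 4465 · (1/570) = 47/6.
E[α(G)] ≥ n − E[|E(G)|] = 95 − 47/6 = 523/6.
Numerically: ≈ 87.1667.
(This is only a lower bound; the true E[α(G)] may be larger.)

E[α(G)] ≥ 523/6 ≈ 87.1667.


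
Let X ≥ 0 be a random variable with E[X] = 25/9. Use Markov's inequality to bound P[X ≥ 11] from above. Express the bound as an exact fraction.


μ = E[X] = 25/9, a = 11.
Markov: P[X ≥ 11] ≤ μ/a = (25/9)/11 = 25/99.
Numerically: ≈ 0.252525.
(Since a = 11 > μ = 2.777778, the bound 25/99 is < 1 and informative.)

P[X ≥ 11] ≤ 25/99 ≈ 0.252525.


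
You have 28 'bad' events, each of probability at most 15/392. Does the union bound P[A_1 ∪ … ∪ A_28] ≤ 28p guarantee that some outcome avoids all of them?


Union bound: P[∪_{i=1}^{28} A_i] ≤ Σ_i P[A_i] ≤ 28·p = 28·(15/392) = 15/14.
Numerically: 15/14 ≈ 1.0714.
Is 15/14 < 1? NO.
Since the bound 15/14 is ≥ 1, the union bound is uninformative here; it does NOT by itself certify existence.

28·p = 15/14 ≈ 1.0714; existence NOT certified by the union bound.


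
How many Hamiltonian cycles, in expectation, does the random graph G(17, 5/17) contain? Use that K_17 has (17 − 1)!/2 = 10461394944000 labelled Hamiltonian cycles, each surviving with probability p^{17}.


K_17 has (17 − 1)!/2 = 10461394944000 labelled Hamiltonian cycles.
For each such Hamiltonian cycle H, let X_H = 1 if all 17 edges of H are present in G. Then P[X_H = 1] = p^{17} = (5/17)^{17} = 762939453125/827240261886336764177.
Summing the indicators: E[X] = Σ_H E[X_H] = 10461394944000 · p^{17} = 10461394944000 · 762939453125/827240261886336764177 = 7981410937500000000000000/827240261886336764177.
Numerically: E[X] ≈ 9648.

E[X] = 10461394944000 · (5/17)^{17} = 7981410937500000000000000/827240261886336764177 ≈ 9648.


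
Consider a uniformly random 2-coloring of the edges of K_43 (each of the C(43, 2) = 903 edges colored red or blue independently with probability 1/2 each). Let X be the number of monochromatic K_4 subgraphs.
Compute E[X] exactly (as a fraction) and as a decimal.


Let X = Σ_S X_S over the C(43, 4) = 123410 subsets S of size 4, where X_S = 1 if the K_4 on S is monochromatic.
For a fixed S, the K_4 on S has C(4, 2) = 6 edges. P[all 6 edges red] = (1/2)^6, and likewise for blue, so P[monochromatic] = 2·(1/2)^6 = 2^{1 − 6} = 1/32.
By linearity: E[X] = C(43, 4) · 2^{1 − 6} = 123410 · 1/32 = 61705/16.
Numerically: E[X] ≈ 3856.562.

E[X] = C(43,4)·2^(1−C(4,2)) = 61705/16 ≈ 3856.562.
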